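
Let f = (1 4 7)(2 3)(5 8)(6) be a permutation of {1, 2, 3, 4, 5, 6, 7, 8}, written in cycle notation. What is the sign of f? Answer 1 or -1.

1

The cycle lengths are 3, 2, 2, 1.
A cycle is odd iff its length is even; f has 2 even-length cycles, so sgn(f) = (−1)^2 and f is even.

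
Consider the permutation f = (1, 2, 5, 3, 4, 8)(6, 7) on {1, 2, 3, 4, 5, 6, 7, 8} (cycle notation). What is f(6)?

6 appears in (6, 7); the next entry (wrapping around) is 7.

7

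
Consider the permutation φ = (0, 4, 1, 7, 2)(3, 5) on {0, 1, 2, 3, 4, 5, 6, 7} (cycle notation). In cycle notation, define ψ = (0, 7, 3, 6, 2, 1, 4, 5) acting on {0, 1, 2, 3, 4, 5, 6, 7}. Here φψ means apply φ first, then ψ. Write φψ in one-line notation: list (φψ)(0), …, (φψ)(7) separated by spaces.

(φψ)(x) = ψ(φ(x)). Computing each image: ψ(φ(0)) = ψ(4) = 5, ψ(φ(1)) = ψ(7) = 3, ψ(φ(2)) = ψ(0) = 7, ψ(φ(3)) = ψ(5) = 0, ψ(φ(4)) = ψ(1) = 4, ψ(φ(5)) = ψ(3) = 6, ψ(φ(6)) = ψ(6) = 2, ψ(φ(7)) = ψ(2) = 1.
Hence φψ = [5 3 7 0 4 6 2 1].

5 3 7 0 4 6 2 1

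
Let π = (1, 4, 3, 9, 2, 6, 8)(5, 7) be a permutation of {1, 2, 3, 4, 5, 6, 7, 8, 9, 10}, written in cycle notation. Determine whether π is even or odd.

odd

The cycle lengths are 7, 2, 1.
A cycle of length ℓ contributes ℓ−1 transpositions, so π is a product of 6 + 1 = 7 transpositions — odd.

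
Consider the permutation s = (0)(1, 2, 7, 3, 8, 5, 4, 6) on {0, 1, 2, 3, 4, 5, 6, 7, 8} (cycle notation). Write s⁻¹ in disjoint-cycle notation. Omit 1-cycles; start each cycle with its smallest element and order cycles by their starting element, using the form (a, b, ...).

(1, 6, 4, 5, 8, 3, 7, 2)

If s sends a → b within a cycle, s⁻¹ sends b → a; equivalently, reverse each cycle.
Reversing each cycle of s and rotating so the smallest element leads gives (1, 6, 4, 5, 8, 3, 7, 2).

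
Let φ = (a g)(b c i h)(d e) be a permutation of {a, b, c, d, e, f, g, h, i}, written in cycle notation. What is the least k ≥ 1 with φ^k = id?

The cycle type of φ is (4, 2, 2, 1).
Since disjoint cycles commute, ord(φ) = lcm(4, 2, 2) = 4.

4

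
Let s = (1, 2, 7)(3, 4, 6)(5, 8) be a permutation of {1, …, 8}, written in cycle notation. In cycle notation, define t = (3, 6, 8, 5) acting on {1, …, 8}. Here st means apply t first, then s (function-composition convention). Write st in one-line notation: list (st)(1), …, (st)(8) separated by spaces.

(st)(x) = s(t(x)). Computing each image: s(t(1)) = s(1) = 2, s(t(2)) = s(2) = 7, s(t(3)) = s(6) = 3, s(t(4)) = s(4) = 6, s(t(5)) = s(3) = 4, s(t(6)) = s(8) = 5, s(t(7)) = s(7) = 1, s(t(8)) = s(5) = 8.
Hence st = [2 7 3 6 4 5 1 8].

2 7 3 6 4 5 1 8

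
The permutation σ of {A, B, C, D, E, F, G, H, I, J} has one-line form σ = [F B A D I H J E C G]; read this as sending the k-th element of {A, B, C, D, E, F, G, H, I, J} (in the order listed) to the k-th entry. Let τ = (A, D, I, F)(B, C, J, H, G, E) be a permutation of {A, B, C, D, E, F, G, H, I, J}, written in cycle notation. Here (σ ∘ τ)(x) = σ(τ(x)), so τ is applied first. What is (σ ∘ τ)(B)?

A

τ(B) = C, then σ(C) = A; composing gives (σ ∘ τ)(B) = A.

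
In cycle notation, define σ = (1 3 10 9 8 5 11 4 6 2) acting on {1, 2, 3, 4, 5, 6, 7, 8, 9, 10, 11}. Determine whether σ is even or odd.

The cycle lengths are 10, 1.
A cycle is odd iff its length is even; σ has 1 even-length cycle, so sgn(σ) = (−1)^1 and σ is odd.

odd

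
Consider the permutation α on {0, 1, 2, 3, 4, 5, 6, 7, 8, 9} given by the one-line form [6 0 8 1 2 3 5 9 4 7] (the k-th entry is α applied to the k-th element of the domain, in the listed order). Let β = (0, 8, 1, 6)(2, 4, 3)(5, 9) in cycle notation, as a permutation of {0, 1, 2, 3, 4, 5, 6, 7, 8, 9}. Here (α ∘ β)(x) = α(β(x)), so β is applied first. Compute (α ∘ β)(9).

(α ∘ β)(9) = α(β(9)). β(9) = 5, then α(5) = 3. So (α ∘ β)(9) = 3.

3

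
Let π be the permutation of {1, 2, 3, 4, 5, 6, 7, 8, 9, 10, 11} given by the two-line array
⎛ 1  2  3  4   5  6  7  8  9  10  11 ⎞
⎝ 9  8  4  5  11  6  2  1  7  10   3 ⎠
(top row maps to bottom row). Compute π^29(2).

7

Tracing 2 → 8 → … returns to 2 after 5 steps, so 2 lies in a 5-cycle (1 9 7 2 8).
Powers repeat with period 5 on this cycle, and 29 mod 5 = 4, so π^29(2) = π^4(2).
Stepping 4 places around the cycle: 2 → 8 → 1 → 9 → 7.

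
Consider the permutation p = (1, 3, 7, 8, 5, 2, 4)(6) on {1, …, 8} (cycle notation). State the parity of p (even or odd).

even

The cycle lengths are 7, 1.
A cycle of length ℓ contributes ℓ−1 transpositions, so p is a product of 6 transpositions — even.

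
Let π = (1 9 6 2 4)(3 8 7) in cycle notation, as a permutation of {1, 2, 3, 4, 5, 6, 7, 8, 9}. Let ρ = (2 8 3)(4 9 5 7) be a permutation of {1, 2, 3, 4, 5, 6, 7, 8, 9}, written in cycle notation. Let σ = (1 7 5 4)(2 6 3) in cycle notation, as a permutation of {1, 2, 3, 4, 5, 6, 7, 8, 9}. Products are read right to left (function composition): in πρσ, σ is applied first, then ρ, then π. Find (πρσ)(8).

8

Apply the permutations in order: σ(8) = 8, then ρ(8) = 3, then π(3) = 8. So (πρσ)(8) = 8.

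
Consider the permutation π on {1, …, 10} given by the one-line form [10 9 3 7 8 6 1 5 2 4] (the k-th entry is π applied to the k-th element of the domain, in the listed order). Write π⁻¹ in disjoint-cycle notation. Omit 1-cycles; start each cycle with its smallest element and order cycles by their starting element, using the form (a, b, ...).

(1, 7, 4, 10)(2, 9)(5, 8)

First write π in disjoint cycles: (1, 10, 4, 7)(2, 9)(5, 8).
The inverse reverses every cycle; in canonical form, π⁻¹ = (1, 7, 4, 10)(2, 9)(5, 8).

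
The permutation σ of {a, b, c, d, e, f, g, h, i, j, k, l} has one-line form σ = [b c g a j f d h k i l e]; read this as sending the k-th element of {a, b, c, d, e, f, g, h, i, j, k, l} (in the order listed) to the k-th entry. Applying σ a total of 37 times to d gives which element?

Tracing d → a → … returns to d after 5 steps, so d lies in a 5-cycle (a, b, c, g, d).
On a 5-cycle, σ^5 is the identity, so σ^37 = σ^2 there (37 ≡ 2 mod 5).
Stepping 2 places around the cycle: d → a → b.

b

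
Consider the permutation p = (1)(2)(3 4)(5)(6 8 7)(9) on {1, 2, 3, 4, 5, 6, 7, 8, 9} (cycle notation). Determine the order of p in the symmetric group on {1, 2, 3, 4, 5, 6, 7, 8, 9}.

6

The cycle type of p is (3, 2, 1, 1, 1, 1).
The order is lcm(3, 2) = 6.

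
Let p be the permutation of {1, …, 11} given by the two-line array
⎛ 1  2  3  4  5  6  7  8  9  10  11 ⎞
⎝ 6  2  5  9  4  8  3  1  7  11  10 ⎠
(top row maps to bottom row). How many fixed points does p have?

The fixed points (elements with p(x) = x) are {2}, so there is 1.

1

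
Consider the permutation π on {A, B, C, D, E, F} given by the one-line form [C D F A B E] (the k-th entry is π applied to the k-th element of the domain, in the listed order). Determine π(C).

F

C is element number 3 of the domain, and entry number 3 of the one-line form is F, so π(C) = F.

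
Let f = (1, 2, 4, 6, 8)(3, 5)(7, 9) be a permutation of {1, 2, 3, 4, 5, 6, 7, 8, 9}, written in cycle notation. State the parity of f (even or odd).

The cycle lengths are 5, 2, 2.
A cycle of length ℓ contributes ℓ−1 transpositions, so f is a product of 4 + 1 + 1 = 6 transpositions — even.

even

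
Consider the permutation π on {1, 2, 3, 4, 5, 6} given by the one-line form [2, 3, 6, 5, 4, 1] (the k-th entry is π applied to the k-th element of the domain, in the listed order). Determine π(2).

3

2 is element number 2 of the domain, and entry number 2 of the one-line form is 3, so π(2) = 3.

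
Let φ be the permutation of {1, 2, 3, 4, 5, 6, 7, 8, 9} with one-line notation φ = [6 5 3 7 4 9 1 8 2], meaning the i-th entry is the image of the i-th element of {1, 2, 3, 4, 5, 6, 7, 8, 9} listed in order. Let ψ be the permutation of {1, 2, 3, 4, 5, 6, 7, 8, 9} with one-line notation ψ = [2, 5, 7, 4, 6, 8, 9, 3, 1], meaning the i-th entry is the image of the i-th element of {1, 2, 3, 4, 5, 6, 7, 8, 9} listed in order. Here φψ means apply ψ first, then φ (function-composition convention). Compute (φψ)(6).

First apply ψ: ψ(6) = 8, then φ(8) = 8. Thus (φψ)(6) = 8.

8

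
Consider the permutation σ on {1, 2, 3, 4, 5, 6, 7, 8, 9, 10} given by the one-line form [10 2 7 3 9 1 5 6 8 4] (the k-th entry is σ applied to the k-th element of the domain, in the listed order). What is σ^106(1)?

Tracing 1 → 10 → … returns to 1 after 9 steps, so 1 lies in a 9-cycle (1 10 4 3 7 5 9 8 6).
On a 9-cycle, σ^9 is the identity, so σ^106 = σ^7 there (106 ≡ 7 mod 9).
Stepping 7 places around the cycle: 1 → 10 → 4 → 3 → 7 → 5 → 9 → 8.

8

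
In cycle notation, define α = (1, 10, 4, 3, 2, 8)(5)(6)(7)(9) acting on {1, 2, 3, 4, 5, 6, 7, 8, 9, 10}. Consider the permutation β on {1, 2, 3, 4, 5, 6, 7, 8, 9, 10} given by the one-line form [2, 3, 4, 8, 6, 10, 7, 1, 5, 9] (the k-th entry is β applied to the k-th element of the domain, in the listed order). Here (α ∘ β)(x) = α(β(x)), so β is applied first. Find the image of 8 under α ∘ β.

10

(α ∘ β)(8) = α(β(8)). β(8) = 1, then α(1) = 10. So (α ∘ β)(8) = 10.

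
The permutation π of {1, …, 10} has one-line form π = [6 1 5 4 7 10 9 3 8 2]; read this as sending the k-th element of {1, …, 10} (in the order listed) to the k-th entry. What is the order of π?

Decomposing into disjoint cycles gives cycle lengths 5, 4, 1.
The order is lcm(5, 4) = 20.

20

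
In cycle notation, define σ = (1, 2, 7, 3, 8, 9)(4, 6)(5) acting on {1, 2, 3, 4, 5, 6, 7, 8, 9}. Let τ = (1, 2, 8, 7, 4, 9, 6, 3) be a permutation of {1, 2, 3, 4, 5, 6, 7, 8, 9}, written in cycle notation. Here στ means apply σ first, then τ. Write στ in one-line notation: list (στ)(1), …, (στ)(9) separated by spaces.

For each element, apply σ then τ: 1 → 2 → 8; 2 → 7 → 4; 3 → 8 → 7; 4 → 6 → 3; 5 → 5 → 5; 6 → 4 → 9; 7 → 3 → 1; 8 → 9 → 6; 9 → 1 → 2.
So στ in one-line form is 8 4 7 3 5 9 1 6 2.

8 4 7 3 5 9 1 6 2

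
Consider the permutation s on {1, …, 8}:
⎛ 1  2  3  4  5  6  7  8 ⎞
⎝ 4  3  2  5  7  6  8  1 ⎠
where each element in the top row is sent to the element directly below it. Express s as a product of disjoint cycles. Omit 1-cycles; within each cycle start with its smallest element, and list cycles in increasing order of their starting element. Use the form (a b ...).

(1 4 5 7 8)(2 3)

From 1: 1 → 4 → 5 → 7 → 8 → 1, closing the cycle (1 4 5 7 8).
Repeating from the next unused element and collecting all non-trivial cycles gives (1 4 5 7 8)(2 3).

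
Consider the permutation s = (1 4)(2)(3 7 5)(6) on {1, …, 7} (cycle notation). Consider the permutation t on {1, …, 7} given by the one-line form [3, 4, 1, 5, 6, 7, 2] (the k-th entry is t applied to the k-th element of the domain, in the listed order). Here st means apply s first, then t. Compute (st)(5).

s(5) = 3, then t(3) = 1; composing gives (st)(5) = 1.

1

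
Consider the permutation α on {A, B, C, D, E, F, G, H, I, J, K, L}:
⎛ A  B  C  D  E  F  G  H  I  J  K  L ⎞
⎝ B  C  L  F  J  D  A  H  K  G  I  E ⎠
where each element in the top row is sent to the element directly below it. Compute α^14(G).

G

Tracing G → A → … returns to G after 7 steps, so G lies in a 7-cycle (A, B, C, L, E, J, G).
Powers repeat with period 7 on this cycle, and 14 mod 7 = 0, so α^14(G) = α^0(G).
So α^14(G) = G.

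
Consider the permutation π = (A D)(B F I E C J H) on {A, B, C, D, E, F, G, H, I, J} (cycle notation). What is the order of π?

14

The disjoint cycles have lengths 7, 2, 1.
The order of π is the least common multiple of its cycle lengths: lcm(7, 2) = 14.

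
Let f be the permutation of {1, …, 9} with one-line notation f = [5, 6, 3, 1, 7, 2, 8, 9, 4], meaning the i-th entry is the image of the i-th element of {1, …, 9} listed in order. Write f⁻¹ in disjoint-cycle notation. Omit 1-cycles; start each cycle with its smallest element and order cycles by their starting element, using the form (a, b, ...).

First write f in disjoint cycles: (1, 5, 7, 8, 9, 4)(2, 6).
Reversing each cycle (and rotating so the smallest element leads) gives f⁻¹ = (1, 4, 9, 8, 7, 5)(2, 6).

(1, 4, 9, 8, 7, 5)(2, 6)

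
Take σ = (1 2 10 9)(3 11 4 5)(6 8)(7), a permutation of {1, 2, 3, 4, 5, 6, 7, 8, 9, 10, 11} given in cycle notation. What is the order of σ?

4

The disjoint cycles have lengths 4, 4, 2, 1.
Since disjoint cycles commute, ord(σ) = lcm(4, 4, 2) = 4.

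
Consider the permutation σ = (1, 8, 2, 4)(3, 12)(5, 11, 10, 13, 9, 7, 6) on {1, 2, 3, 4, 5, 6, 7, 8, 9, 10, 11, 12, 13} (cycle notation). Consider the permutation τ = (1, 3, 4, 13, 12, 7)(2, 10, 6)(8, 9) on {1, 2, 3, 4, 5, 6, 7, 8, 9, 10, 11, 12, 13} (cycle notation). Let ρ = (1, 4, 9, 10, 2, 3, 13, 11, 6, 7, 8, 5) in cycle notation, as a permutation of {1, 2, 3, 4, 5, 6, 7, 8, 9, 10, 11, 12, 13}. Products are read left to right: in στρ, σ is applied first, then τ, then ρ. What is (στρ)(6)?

1

Apply the permutations in order: σ(6) = 5, then τ(5) = 5, then ρ(5) = 1. So (στρ)(6) = 1.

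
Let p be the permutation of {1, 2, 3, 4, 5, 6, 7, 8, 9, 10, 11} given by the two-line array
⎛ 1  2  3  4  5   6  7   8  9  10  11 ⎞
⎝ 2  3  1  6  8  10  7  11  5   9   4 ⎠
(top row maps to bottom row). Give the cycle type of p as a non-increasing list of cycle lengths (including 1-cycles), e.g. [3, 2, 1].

The disjoint cycles are (1 2 3)(4 6 10 9 5 8 11)(7), with lengths 7, 3, 1 in non-increasing order.

[7, 3, 1]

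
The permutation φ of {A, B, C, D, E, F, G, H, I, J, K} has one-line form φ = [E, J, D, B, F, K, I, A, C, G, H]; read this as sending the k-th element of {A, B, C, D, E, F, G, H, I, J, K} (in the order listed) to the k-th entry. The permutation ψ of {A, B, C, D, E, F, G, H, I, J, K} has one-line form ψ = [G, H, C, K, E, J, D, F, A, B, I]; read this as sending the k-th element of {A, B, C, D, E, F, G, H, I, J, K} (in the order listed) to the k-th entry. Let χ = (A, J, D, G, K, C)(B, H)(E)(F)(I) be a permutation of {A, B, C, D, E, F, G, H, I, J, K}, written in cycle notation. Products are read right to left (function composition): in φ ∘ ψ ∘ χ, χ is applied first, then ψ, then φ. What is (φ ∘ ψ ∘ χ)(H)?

A

Chase H: χ(H) = B; ψ(B) = H; φ(H) = A. Hence (φ ∘ ψ ∘ χ)(H) = A.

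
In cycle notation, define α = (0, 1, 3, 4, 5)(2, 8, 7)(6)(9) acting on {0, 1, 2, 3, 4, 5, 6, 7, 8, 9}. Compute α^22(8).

8 lies in the 3-cycle (2, 8, 7).
Since the cycle has length 3, α^22 acts on it the same as α^1 (22 mod 3 = 1).
Advancing 1 step from 8: 8 → 7.

7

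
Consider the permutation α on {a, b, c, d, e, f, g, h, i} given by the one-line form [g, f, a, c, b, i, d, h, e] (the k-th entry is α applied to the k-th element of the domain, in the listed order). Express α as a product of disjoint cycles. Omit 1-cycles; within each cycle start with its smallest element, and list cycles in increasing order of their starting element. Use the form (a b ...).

(a g d c)(b f i e)

From a: a → g → d → c → a, closing the cycle (a g d c).
Repeating from the next unused element and collecting all non-trivial cycles gives (a g d c)(b f i e).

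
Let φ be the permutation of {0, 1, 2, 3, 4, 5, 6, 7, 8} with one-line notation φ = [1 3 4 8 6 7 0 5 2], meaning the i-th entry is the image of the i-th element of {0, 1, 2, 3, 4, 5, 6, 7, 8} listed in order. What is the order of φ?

Writing φ as disjoint cycles, the cycle lengths are 7, 2.
Since disjoint cycles commute, ord(φ) = lcm(7, 2) = 14.

14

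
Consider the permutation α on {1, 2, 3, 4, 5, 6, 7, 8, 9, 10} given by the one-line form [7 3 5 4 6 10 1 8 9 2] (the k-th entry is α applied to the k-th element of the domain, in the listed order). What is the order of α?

10

Decomposing into disjoint cycles gives cycle lengths 5, 2, 1, 1, 1.
The order is lcm(5, 2) = 10.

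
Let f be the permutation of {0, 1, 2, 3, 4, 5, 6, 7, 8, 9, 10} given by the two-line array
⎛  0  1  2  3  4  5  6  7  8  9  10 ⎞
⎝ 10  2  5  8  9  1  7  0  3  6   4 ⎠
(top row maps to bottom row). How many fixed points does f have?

No element satisfies f(x) = x, so there are 0 fixed points.

0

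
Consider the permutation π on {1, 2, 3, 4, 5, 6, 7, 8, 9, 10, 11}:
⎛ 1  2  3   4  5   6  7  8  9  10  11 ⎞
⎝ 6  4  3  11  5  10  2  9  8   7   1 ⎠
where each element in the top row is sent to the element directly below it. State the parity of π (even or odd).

In disjoint-cycle form the cycle lengths are 7, 2, 1, 1.
A cycle is odd iff its length is even; π has 1 even-length cycle, so sgn(π) = (−1)^1 and π is odd.

odd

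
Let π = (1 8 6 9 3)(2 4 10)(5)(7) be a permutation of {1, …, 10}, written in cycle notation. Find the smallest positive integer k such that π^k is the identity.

15

The cycle type of π is (5, 3, 1, 1).
The order is lcm(5, 3) = 15.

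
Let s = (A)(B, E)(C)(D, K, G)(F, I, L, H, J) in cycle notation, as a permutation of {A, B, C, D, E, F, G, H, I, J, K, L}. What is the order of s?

30

The disjoint cycles have lengths 5, 3, 2, 1, 1.
The order of s is the least common multiple of its cycle lengths: lcm(5, 3, 2) = 30.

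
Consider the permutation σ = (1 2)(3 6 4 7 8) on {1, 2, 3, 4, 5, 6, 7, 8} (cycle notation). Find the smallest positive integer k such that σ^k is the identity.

The disjoint cycles have lengths 5, 2, 1.
The order is lcm(5, 2) = 10.

10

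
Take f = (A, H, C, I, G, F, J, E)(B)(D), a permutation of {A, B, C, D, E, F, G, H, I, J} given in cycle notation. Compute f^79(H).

H lies in the 8-cycle (A, H, C, I, G, F, J, E).
Powers repeat with period 8 on this cycle, and 79 mod 8 = 7, so f^79(H) = f^7(H).
Advancing 7 steps from H: H → C → I → G → F → J → E → A.

A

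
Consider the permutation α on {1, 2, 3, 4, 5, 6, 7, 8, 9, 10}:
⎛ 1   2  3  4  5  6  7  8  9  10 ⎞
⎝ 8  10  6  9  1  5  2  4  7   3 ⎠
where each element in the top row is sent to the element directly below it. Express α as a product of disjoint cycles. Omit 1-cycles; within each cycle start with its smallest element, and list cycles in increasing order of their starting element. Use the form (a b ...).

Start at 1 and follow images: 1 → 8 → 4 → 9 → 7 → 2 → 10 → 3 → 6 → 5 → 1, giving the cycle (1 8 4 9 7 2 10 3 6 5).
Repeating from the next unused element and collecting all non-trivial cycles gives (1 8 4 9 7 2 10 3 6 5).

(1 8 4 9 7 2 10 3 6 5)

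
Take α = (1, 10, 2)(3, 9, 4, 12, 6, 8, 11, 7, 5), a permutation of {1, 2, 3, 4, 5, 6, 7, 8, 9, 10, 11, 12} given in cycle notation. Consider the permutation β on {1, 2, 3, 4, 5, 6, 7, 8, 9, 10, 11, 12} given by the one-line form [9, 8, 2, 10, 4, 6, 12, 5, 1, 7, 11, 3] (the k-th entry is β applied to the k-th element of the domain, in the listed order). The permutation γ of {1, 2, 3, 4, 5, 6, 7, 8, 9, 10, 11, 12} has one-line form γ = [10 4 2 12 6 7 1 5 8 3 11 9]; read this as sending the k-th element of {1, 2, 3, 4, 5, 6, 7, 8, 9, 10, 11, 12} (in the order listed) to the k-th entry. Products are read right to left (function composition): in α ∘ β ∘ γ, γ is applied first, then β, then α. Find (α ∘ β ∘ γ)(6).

6

Chase 6: γ(6) = 7; β(7) = 12; α(12) = 6. Hence (α ∘ β ∘ γ)(6) = 6.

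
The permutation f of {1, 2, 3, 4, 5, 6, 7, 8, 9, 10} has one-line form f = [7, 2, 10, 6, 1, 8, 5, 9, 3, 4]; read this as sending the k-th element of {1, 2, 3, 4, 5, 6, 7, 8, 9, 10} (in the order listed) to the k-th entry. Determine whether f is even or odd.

In disjoint-cycle form the cycle lengths are 6, 3, 1.
A cycle of length ℓ contributes ℓ−1 transpositions, so f is a product of 5 + 2 = 7 transpositions — odd.

odd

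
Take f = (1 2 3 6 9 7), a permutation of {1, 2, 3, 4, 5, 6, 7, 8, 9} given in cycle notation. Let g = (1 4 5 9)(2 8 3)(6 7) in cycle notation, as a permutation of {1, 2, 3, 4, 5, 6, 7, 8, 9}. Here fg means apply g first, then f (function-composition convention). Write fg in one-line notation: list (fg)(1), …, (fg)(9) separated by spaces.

4 8 3 5 7 1 9 6 2

For each element, apply g then f: 1 → 4 → 4; 2 → 8 → 8; 3 → 2 → 3; 4 → 5 → 5; 5 → 9 → 7; 6 → 7 → 1; 7 → 6 → 9; 8 → 3 → 6; 9 → 1 → 2.
Collecting the images, fg = [4 8 3 5 7 1 9 6 2].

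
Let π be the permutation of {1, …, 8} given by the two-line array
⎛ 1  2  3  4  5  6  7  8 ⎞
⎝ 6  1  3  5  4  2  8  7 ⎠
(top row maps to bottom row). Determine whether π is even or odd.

even

In disjoint-cycle form the cycle lengths are 3, 2, 2, 1.
A cycle is odd iff its length is even; π has 2 even-length cycles, so sgn(π) = (−1)^2 and π is even.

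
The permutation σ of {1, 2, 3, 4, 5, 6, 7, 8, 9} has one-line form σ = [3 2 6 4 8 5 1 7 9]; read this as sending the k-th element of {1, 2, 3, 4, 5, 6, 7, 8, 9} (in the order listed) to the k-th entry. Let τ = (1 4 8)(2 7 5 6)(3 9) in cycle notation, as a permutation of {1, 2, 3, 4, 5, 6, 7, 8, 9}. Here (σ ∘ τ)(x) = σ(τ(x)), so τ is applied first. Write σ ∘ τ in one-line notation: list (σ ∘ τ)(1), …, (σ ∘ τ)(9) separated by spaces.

4 1 9 7 5 2 8 3 6

Chase each element through τ then σ: 1 → 4 → 4; 2 → 7 → 1; 3 → 9 → 9; 4 → 8 → 7; 5 → 6 → 5; 6 → 2 → 2; 7 → 5 → 8; 8 → 1 → 3; 9 → 3 → 6.
So σ ∘ τ in one-line form is 4 1 9 7 5 2 8 3 6.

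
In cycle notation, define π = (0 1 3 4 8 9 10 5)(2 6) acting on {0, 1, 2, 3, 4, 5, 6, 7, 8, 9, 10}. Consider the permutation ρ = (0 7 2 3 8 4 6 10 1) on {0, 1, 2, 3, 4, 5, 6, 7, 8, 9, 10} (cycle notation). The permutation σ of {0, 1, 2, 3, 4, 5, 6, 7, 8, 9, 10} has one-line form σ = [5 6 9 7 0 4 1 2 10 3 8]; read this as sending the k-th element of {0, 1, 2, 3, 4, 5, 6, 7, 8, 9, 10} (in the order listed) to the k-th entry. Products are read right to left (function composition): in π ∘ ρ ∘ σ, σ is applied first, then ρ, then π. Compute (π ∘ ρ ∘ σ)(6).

1

Apply the permutations in order: σ(6) = 1, then ρ(1) = 0, then π(0) = 1. So (π ∘ ρ ∘ σ)(6) = 1.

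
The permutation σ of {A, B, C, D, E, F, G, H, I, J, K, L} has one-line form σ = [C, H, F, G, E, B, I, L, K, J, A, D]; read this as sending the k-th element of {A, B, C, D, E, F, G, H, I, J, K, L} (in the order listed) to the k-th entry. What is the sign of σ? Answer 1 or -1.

In disjoint-cycle form the cycle lengths are 10, 1, 1.
A cycle is odd iff its length is even; σ has 1 even-length cycle, so sgn(σ) = (−1)^1 and σ is odd.

-1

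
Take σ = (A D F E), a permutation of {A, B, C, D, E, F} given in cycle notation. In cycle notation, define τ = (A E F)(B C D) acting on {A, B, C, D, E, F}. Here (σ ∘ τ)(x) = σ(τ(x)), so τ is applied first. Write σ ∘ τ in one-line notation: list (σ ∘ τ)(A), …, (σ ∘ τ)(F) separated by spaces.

(σ ∘ τ)(x) = σ(τ(x)). Computing each image: σ(τ(A)) = σ(E) = A, σ(τ(B)) = σ(C) = C, σ(τ(C)) = σ(D) = F, σ(τ(D)) = σ(B) = B, σ(τ(E)) = σ(F) = E, σ(τ(F)) = σ(A) = D.
Hence σ ∘ τ = [A C F B E D].

A C F B E D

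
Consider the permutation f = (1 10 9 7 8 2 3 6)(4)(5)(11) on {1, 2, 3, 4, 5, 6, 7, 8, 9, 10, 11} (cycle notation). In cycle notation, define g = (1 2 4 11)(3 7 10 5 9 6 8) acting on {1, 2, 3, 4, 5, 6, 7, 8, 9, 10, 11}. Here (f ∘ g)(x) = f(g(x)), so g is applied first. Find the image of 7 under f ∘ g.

9

g(7) = 10, then f(10) = 9; composing gives (f ∘ g)(7) = 9.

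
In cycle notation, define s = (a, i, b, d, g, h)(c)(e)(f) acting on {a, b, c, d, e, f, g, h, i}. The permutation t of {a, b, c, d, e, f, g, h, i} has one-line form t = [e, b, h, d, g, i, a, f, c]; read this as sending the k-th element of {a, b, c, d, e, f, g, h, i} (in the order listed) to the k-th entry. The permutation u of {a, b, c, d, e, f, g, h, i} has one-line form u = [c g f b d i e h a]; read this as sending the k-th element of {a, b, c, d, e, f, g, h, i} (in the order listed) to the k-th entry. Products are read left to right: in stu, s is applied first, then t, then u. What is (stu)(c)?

h

Apply the permutations in order: s(c) = c, then t(c) = h, then u(h) = h. So (stu)(c) = h.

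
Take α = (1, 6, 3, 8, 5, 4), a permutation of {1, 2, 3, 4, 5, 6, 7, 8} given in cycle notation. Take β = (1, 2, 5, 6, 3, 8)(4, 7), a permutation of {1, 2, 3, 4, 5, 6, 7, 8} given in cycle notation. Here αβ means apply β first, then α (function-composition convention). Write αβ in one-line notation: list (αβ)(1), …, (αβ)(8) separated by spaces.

For each element, apply β then α: 1 → 2 → 2; 2 → 5 → 4; 3 → 8 → 5; 4 → 7 → 7; 5 → 6 → 3; 6 → 3 → 8; 7 → 4 → 1; 8 → 1 → 6.
So αβ in one-line form is 2 4 5 7 3 8 1 6.

2 4 5 7 3 8 1 6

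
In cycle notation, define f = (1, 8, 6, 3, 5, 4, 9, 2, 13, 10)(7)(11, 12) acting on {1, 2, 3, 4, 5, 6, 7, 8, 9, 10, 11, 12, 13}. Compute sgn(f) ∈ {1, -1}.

The cycle lengths are 10, 2, 1.
A cycle is odd iff its length is even; f has 2 even-length cycles, so sgn(f) = (−1)^2 and f is even.

1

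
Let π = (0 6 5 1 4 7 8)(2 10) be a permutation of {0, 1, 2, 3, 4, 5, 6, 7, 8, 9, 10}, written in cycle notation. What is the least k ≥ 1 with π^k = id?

The cycle type of π is (7, 2, 1, 1).
Since disjoint cycles commute, ord(π) = lcm(7, 2) = 14.

14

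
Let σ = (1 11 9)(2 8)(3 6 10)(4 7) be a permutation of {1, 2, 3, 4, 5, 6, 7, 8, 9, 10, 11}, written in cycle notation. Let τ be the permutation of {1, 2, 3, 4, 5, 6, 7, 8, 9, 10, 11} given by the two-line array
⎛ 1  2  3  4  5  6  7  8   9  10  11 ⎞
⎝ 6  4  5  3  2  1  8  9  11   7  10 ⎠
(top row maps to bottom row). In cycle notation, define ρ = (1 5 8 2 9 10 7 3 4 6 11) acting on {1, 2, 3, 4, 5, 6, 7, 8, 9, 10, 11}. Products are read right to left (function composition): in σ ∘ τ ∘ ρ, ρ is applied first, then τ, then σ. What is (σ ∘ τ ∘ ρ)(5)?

Apply the permutations in order: ρ(5) = 8, then τ(8) = 9, then σ(9) = 1. So (σ ∘ τ ∘ ρ)(5) = 1.

1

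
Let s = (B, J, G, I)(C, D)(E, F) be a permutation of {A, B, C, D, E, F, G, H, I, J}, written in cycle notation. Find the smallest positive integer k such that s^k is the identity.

The cycle type of s is (4, 2, 2, 1, 1).
The order is lcm(4, 2, 2) = 4.

4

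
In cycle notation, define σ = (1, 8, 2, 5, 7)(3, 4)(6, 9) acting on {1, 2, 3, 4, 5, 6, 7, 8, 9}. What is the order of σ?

The disjoint cycles have lengths 5, 2, 2.
Since disjoint cycles commute, ord(σ) = lcm(5, 2, 2) = 10.

10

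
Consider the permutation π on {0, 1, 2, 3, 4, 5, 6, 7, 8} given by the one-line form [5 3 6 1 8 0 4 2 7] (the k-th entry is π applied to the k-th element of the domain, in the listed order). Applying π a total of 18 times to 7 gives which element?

4

Tracing 7 → 2 → … returns to 7 after 5 steps, so 7 lies in a 5-cycle (2 6 4 8 7).
On a 5-cycle, π^5 is the identity, so π^18 = π^3 there (18 ≡ 3 mod 5).
Advancing 3 steps from 7: 7 → 2 → 6 → 4.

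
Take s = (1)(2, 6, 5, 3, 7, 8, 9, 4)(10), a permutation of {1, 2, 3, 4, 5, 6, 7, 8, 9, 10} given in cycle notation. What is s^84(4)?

4 lies in the 8-cycle (2, 6, 5, 3, 7, 8, 9, 4).
Powers repeat with period 8 on this cycle, and 84 mod 8 = 4, so s^84(4) = s^4(4).
Stepping 4 places around the cycle: 4 → 2 → 6 → 5 → 3.

3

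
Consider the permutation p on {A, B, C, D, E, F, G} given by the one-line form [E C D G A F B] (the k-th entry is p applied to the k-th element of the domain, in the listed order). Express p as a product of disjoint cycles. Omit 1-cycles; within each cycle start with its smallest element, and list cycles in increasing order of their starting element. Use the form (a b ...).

From A: A → E → A, closing the cycle (A E).
Repeating from the next unused element and collecting all non-trivial cycles gives (A E)(B C D G).

(A E)(B C D G)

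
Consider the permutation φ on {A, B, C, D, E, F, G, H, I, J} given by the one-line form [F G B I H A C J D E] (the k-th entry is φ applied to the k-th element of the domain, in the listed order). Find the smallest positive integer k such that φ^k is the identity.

6

Writing φ as disjoint cycles, the cycle lengths are 3, 3, 2, 2.
Since disjoint cycles commute, ord(φ) = lcm(3, 3, 2, 2) = 6.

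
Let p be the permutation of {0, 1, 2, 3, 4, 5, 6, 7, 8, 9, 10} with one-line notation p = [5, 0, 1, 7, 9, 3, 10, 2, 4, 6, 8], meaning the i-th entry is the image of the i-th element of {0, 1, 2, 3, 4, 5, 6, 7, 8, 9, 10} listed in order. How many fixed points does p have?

0

No element satisfies p(x) = x, so there are 0 fixed points.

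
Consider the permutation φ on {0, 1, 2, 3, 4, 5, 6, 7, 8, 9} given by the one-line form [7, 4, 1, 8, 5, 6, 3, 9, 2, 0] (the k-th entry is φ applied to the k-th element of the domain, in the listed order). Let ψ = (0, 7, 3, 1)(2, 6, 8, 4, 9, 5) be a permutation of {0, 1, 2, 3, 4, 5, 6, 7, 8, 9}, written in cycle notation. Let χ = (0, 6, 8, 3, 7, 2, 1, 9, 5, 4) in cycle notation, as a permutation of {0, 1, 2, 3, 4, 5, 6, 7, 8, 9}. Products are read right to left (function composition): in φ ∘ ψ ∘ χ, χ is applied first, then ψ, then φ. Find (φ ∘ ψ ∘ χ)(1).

(φ ∘ ψ ∘ χ)(1) = φ(ψ(χ(1))). χ(1) = 9, then ψ(9) = 5, then φ(5) = 6, so the result is 6.

6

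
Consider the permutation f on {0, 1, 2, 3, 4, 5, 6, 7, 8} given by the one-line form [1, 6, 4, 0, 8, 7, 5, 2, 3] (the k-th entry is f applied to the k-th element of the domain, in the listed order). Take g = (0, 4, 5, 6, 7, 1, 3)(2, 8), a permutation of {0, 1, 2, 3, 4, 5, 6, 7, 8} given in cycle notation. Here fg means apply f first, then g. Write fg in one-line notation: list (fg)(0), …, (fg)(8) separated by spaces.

(fg)(x) = g(f(x)). Computing each image: g(f(0)) = g(1) = 3, g(f(1)) = g(6) = 7, g(f(2)) = g(4) = 5, g(f(3)) = g(0) = 4, g(f(4)) = g(8) = 2, g(f(5)) = g(7) = 1, g(f(6)) = g(5) = 6, g(f(7)) = g(2) = 8, g(f(8)) = g(3) = 0.
Hence fg = [3 7 5 4 2 1 6 8 0].

3 7 5 4 2 1 6 8 0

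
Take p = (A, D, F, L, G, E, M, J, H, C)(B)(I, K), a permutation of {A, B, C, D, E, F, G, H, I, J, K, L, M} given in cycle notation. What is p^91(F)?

L

F lies in the 10-cycle (A, D, F, L, G, E, M, J, H, C).
On a 10-cycle, p^10 is the identity, so p^91 = p^1 there (91 ≡ 1 mod 10).
Stepping 1 place around the cycle: F → L.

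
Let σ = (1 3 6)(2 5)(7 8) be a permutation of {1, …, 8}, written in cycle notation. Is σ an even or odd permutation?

even

The cycle lengths are 3, 2, 2, 1.
A cycle of length ℓ contributes ℓ−1 transpositions, so σ is a product of 2 + 1 + 1 = 4 transpositions — even.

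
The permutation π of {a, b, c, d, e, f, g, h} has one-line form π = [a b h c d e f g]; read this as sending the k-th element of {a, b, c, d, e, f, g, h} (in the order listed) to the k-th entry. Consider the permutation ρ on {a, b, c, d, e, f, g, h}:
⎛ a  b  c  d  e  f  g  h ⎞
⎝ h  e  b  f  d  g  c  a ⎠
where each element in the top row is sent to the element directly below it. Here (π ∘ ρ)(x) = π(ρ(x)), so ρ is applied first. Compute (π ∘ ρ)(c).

(π ∘ ρ)(c) = π(ρ(c)). ρ(c) = b, then π(b) = b. So (π ∘ ρ)(c) = b.

b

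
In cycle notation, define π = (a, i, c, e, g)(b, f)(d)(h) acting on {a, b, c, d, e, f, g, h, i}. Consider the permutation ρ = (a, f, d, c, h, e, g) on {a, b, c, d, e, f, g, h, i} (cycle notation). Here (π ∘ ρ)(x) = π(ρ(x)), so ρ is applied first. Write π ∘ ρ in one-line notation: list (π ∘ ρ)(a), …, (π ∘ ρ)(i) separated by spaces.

b f h e a d i g c

Chase each element through ρ then π: a → f → b; b → b → f; c → h → h; d → c → e; e → g → a; f → d → d; g → a → i; h → e → g; i → i → c.
So π ∘ ρ in one-line form is b f h e a d i g c.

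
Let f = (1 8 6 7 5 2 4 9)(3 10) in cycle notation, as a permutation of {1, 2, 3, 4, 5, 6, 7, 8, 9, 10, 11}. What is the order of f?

8

The cycle type of f is (8, 2, 1).
Since disjoint cycles commute, ord(f) = lcm(8, 2) = 8.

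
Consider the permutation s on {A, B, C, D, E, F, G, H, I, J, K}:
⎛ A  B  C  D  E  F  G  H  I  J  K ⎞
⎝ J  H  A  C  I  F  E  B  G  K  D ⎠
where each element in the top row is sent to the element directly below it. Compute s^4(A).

Tracing A → J → … returns to A after 5 steps, so A lies in a 5-cycle (A J K D C).
Stepping 4 places around the cycle: A → J → K → D → C.

C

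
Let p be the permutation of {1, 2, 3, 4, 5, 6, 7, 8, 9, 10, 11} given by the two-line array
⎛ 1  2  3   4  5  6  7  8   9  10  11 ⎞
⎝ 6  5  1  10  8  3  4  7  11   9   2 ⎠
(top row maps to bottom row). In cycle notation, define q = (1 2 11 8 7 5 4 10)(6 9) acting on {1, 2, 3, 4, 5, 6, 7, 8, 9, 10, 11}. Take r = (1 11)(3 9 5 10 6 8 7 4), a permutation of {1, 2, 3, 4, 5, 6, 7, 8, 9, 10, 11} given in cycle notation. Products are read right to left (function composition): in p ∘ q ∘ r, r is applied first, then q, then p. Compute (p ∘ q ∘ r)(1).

7

Chase 1: r(1) = 11; q(11) = 8; p(8) = 7. Hence (p ∘ q ∘ r)(1) = 7.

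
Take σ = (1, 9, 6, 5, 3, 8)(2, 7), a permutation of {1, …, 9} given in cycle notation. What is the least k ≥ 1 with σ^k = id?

6

The cycle type of σ is (6, 2, 1).
The order of σ is the least common multiple of its cycle lengths: lcm(6, 2) = 6.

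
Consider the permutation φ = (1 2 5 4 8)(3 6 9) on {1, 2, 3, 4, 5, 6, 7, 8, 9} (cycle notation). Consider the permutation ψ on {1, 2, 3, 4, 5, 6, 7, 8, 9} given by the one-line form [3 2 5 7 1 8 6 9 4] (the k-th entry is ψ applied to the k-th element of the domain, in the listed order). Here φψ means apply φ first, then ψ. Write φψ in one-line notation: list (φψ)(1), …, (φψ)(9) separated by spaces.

2 1 8 9 7 4 6 3 5

(φψ)(x) = ψ(φ(x)). Computing each image: ψ(φ(1)) = ψ(2) = 2, ψ(φ(2)) = ψ(5) = 1, ψ(φ(3)) = ψ(6) = 8, ψ(φ(4)) = ψ(8) = 9, ψ(φ(5)) = ψ(4) = 7, ψ(φ(6)) = ψ(9) = 4, ψ(φ(7)) = ψ(7) = 6, ψ(φ(8)) = ψ(1) = 3, ψ(φ(9)) = ψ(3) = 5.
Hence φψ = [2 1 8 9 7 4 6 3 5].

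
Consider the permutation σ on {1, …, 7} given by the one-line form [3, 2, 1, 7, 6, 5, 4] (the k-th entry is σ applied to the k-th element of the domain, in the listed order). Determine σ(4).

7

4 is element number 4 of the domain, and entry number 4 of the one-line form is 7, so σ(4) = 7.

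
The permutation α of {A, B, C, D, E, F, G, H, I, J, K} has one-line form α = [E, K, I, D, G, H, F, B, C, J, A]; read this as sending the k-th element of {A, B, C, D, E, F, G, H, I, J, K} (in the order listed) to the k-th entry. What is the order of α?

Decomposing into disjoint cycles gives cycle lengths 7, 2, 1, 1.
Since disjoint cycles commute, ord(α) = lcm(7, 2) = 14.

14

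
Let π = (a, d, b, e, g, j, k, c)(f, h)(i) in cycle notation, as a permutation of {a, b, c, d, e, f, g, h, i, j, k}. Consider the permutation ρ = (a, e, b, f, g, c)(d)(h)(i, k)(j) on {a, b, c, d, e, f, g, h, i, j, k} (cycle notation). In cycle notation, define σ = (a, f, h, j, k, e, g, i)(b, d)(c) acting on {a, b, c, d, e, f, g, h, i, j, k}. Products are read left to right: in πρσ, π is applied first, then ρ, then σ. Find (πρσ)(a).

b

(πρσ)(a) = σ(ρ(π(a))). π(a) = d, then ρ(d) = d, then σ(d) = b, so the result is b.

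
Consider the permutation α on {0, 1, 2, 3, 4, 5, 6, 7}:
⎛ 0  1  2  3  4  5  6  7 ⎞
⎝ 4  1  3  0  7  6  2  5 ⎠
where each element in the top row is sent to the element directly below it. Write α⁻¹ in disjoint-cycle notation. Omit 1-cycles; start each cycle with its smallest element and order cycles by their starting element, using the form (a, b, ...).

The cycle decomposition of α is (0, 4, 7, 5, 6, 2, 3).
The inverse reverses every cycle; in canonical form, α⁻¹ = (0, 3, 2, 6, 5, 7, 4).

(0, 3, 2, 6, 5, 7, 4)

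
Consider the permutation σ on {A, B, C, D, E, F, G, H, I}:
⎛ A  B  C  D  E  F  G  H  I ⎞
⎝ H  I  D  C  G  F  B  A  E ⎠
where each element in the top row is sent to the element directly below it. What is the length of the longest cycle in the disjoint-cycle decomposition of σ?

Decomposing into disjoint cycles gives (A, H)(B, I, E, G)(C, D); the longest has length 4.

4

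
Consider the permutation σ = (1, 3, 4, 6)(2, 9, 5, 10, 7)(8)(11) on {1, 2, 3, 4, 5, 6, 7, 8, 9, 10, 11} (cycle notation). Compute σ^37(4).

4 lies in the 4-cycle (1, 3, 4, 6).
Powers repeat with period 4 on this cycle, and 37 mod 4 = 1, so σ^37(4) = σ^1(4).
Advancing 1 step from 4: 4 → 6.

6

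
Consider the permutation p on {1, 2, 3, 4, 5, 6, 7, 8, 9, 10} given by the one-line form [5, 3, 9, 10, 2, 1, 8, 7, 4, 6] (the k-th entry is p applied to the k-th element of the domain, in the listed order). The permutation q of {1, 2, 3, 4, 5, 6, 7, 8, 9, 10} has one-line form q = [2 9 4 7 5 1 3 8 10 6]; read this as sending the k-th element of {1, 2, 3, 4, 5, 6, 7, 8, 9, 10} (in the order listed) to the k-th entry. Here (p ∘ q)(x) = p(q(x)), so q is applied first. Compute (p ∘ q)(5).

2

q(5) = 5, then p(5) = 2; composing gives (p ∘ q)(5) = 2.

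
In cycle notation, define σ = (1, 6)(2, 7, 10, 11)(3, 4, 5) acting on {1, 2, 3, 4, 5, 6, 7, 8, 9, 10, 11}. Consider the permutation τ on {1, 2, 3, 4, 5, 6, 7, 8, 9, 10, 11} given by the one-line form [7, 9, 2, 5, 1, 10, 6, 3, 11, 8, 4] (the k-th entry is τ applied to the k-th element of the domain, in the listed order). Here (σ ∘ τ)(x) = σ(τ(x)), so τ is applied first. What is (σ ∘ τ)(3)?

τ(3) = 2, then σ(2) = 7; composing gives (σ ∘ τ)(3) = 7.

7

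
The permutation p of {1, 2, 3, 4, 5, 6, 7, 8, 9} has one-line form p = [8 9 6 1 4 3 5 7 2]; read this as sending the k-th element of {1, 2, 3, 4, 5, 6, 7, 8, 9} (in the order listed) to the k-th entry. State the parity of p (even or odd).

even

In disjoint-cycle form the cycle lengths are 5, 2, 2.
A cycle of length ℓ contributes ℓ−1 transpositions, so p is a product of 4 + 1 + 1 = 6 transpositions — even.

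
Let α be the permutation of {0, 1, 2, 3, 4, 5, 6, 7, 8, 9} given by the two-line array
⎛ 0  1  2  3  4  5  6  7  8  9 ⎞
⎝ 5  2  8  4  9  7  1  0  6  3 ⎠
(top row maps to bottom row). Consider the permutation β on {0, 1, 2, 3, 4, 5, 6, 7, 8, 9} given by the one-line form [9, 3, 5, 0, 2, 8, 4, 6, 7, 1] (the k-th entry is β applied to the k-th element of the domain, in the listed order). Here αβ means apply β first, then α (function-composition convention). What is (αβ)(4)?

First apply β: β(4) = 2, then α(2) = 8. Thus (αβ)(4) = 8.

8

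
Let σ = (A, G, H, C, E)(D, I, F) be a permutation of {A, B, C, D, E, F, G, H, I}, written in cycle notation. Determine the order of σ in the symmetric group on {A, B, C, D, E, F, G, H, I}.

The cycle type of σ is (5, 3, 1).
The order of σ is the least common multiple of its cycle lengths: lcm(5, 3) = 15.

15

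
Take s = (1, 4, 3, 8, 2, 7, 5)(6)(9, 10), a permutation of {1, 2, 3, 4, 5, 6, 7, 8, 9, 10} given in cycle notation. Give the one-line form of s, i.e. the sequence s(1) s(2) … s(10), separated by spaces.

4 7 8 3 1 6 5 2 10 9

Each element maps to the next entry in its cycle (wrapping to the front): 1↦4, 2↦7, 3↦8, 4↦3, 5↦1, 6↦6, 7↦5, 8↦2, 9↦10, 10↦9.
Listing these in domain order gives 4 7 8 3 1 6 5 2 10 9.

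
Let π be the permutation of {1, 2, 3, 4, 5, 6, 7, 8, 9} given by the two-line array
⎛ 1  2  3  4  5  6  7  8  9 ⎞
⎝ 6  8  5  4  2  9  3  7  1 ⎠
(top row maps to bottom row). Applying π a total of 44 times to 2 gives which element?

Tracing 2 → 8 → … returns to 2 after 5 steps, so 2 lies in a 5-cycle (2 8 7 3 5).
On a 5-cycle, π^5 is the identity, so π^44 = π^4 there (44 ≡ 4 mod 5).
Stepping 4 places around the cycle: 2 → 8 → 7 → 3 → 5.

5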